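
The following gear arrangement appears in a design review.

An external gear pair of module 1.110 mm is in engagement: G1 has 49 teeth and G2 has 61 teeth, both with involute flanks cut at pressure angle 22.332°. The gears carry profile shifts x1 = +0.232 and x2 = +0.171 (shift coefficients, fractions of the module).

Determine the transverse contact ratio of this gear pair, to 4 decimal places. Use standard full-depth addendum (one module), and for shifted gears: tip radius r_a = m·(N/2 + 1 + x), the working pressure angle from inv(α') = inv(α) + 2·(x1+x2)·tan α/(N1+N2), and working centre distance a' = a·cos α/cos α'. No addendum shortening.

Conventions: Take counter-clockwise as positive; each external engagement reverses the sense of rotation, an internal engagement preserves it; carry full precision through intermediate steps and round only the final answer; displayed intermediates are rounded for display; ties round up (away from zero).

topology: single-mesh involute geometry — m = 1.110, 49T/61T pair
base radii: r_b1 = 25.155311, r_b2 = 31.315795
tip radii: r_a1 = 28.562520, r_a2 = 35.154810
inv(α') = inv(22.332°) + 2·(+0.232+0.171)·tan α/(49+61) = 0.02402548  ⇒  α' = 23.30591°
a' = a·cos α / cos α' = 61.0500·cos 22.332°/cos 23.30591° = 61.488203
action lengths: √(r_a1²−r_b1²) = 13.528780, √(r_a2²−r_b2²) = 15.974405
base pitch p_b = π·m·cos α = 3.225622
CR = (13.528780 + 15.974405 − 61.488203·sin 23.30591°)/3.225622 = 1.604644
contact ratio ≈ 1.6046

1.6046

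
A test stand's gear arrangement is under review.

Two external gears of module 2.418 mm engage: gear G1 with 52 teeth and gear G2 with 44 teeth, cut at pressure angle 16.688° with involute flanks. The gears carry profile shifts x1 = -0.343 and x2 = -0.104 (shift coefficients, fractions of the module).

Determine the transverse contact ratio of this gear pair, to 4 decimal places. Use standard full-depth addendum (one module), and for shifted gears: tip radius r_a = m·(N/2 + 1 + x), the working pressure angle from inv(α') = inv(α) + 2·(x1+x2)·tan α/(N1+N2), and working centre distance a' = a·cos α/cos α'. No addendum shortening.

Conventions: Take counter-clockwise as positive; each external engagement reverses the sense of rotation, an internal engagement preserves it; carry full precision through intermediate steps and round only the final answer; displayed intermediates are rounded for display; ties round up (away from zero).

2.1363

topology: single-mesh involute geometry — m = 2.418, 52T/44T pair
base radii: r_b1 = 60.220167, r_b2 = 50.955526
tip radii: r_a1 = 64.456626, r_a2 = 55.362528
inv(α') = inv(16.688°) + 2·(-0.343-0.104)·tan α/(52+44) = 0.00573380  ⇒  α' = 14.66002°
a' = a·cos α / cos α' = 116.0640·cos 16.688°/cos 14.66002° = 114.916858
action lengths: √(r_a1²−r_b1²) = 22.982344, √(r_a2²−r_b2²) = 21.645875
base pitch p_b = π·m·cos α = 7.276432
CR = (22.982344 + 21.645875 − 114.916858·sin 14.66002°)/7.276432 = 2.136312
contact ratio ≈ 2.1363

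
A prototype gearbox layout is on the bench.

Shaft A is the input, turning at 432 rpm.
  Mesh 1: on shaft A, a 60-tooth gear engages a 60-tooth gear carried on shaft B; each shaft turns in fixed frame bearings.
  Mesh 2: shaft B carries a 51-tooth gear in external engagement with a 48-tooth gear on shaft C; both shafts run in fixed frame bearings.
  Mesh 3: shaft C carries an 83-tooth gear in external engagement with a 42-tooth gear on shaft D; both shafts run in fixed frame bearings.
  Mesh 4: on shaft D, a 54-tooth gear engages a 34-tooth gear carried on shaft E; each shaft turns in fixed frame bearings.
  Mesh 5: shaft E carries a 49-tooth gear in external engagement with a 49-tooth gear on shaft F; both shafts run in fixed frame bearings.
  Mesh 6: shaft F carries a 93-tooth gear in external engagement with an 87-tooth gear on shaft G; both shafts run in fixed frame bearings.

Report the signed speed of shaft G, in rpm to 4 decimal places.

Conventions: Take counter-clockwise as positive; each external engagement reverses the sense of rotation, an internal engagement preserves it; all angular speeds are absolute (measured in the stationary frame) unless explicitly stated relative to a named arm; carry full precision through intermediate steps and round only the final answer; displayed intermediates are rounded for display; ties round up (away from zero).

+1539.9975 rpm

6-mesh fixed-axis compound train (all bearings frame-fixed)
mesh 1 [60T→60T]: ω = 432.0000×60/60 = 432.0000 rpm, sense flips to −
mesh 2 [51T→48T]: ω = 432.0000×51/48 = 459.0000 rpm, sense flips to +
mesh 3 [83T→42T]: ω = 459.0000×83/42 = 907.0714 rpm, sense flips to −
mesh 4 [54T→34T]: ω = 907.0714×54/34 = 1440.6429 rpm, sense flips to +
mesh 5 [49T→49T]: ω = 1440.6429×49/49 = 1440.6429 rpm, sense flips to −
mesh 6 [93T→87T]: ω = 1440.6429×93/87 = 1539.9975 rpm, sense flips to +
signed output speed = +1539.9975 rpm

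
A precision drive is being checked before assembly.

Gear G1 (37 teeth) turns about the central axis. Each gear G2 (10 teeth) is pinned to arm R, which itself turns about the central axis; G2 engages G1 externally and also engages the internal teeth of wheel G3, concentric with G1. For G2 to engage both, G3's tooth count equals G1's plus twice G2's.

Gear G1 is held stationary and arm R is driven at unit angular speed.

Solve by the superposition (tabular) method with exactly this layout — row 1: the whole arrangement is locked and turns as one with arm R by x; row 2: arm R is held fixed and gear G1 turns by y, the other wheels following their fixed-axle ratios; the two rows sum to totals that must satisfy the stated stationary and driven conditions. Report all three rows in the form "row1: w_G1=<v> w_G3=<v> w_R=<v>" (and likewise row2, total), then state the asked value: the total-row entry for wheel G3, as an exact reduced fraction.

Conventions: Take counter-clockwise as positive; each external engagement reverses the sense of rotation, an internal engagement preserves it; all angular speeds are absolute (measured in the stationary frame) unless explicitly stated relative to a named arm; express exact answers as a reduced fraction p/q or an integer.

row1: w_G1=1 w_G3=1 w_R=1
row2: w_G1=-1 w_G3=37/57 w_R=0
total: w_G1=0 w_G3=94/57 w_R=1
asked value: 94/57

class = planetary set [G3 = 37+2·10 = 57; Willis about the carrier]
row 1 (train locked, turned with arm): all members turn x
superposition row 2 [arm held]: sun y, ring −(37/57)·y, arm 0
boundary: total ω_sun = x + y = 0 and total ω_arm = x = 1  ⇒  y = -1, x = 1
row 2 ring = −(37/57)·(-1) = 37/57
totals (row 1 + row 2): sun 1 + (-1) = 0, ring 1 + 37/57 = 94/57, arm 1 + 0 = 1
asked cell (total, ring) = 94/57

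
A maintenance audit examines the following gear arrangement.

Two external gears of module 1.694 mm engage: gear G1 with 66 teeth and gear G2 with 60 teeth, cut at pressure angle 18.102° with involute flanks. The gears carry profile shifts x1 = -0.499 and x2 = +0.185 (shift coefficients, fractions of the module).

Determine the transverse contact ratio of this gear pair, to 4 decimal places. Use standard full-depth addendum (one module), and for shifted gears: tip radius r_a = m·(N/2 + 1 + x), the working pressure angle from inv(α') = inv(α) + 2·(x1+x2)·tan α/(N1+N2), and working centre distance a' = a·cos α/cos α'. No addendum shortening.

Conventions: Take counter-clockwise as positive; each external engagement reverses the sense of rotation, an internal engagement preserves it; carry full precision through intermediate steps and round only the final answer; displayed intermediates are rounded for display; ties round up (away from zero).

1.9687

recognized (one external pair, fixed centres): single-mesh tooth geometry, m = 1.694, N1 = 66, N2 = 60
base radii: r_b1 = 53.135124, r_b2 = 48.304658
tip radii: r_a1 = 56.750694, r_a2 = 52.827390
inv(α') = inv(18.102°) + 2·(-0.499+0.185)·tan α/(66+60) = 0.00932026  ⇒  α' = 17.17915°
a' = a·cos α / cos α' = 106.7220·cos 18.102°/cos 17.17915° = 106.176765
action lengths: √(r_a1²−r_b1²) = 19.932382, √(r_a2²−r_b2²) = 21.386751
base pitch p_b = π·m·cos α = 5.058452
CR = (19.932382 + 21.386751 − 106.176765·sin 17.17915°)/5.058452 = 1.968727
contact ratio ≈ 1.9687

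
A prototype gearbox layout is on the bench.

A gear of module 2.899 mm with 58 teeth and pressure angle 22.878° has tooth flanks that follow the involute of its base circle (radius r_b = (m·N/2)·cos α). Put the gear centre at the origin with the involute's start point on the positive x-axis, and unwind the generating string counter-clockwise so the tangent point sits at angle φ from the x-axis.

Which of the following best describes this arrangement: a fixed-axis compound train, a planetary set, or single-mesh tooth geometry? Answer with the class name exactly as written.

single-mesh tooth geometry

class = single-mesh tooth geometry [base-circle involute, m = 2.899, 58T]
classification: single-mesh tooth geometry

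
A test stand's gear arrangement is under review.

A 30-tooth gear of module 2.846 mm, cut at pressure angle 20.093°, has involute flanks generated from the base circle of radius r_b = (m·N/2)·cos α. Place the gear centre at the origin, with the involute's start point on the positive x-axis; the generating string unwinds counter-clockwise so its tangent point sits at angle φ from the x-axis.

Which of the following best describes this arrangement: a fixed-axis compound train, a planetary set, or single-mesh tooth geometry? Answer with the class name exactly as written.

recognized (one wheel, involute flank): single-mesh tooth geometry, m = 2.846, N = 30
classification: single-mesh tooth geometry

single-mesh tooth geometry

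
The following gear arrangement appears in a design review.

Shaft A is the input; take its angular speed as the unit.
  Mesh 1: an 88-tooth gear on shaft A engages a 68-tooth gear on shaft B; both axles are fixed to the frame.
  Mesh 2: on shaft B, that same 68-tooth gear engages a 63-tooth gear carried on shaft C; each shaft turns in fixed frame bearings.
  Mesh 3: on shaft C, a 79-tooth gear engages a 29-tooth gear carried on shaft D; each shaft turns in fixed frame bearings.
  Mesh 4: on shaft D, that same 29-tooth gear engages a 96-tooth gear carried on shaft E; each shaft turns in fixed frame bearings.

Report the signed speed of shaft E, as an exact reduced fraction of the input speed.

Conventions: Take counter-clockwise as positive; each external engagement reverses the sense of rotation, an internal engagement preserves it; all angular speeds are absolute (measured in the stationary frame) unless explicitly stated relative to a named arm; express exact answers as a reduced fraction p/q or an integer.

869/756

4-mesh fixed-axis compound train (all bearings frame-fixed)
mesh 1 [88T→68T]: |ω|/ω_in = 1×88/68 = 22/17, sense flips to −
mesh 2 [68T→63T]: |ω|/ω_in = (22/17)×68/63 = 88/63, sense flips to +
mesh 3 [79T→29T]: |ω|/ω_in = (88/63)×79/29 = 6952/1827, sense flips to −
mesh 4 [29T→96T]: |ω|/ω_in = (6952/1827)×29/96 = 869/756, sense flips to +
signed output speed (× input speed) = 869/756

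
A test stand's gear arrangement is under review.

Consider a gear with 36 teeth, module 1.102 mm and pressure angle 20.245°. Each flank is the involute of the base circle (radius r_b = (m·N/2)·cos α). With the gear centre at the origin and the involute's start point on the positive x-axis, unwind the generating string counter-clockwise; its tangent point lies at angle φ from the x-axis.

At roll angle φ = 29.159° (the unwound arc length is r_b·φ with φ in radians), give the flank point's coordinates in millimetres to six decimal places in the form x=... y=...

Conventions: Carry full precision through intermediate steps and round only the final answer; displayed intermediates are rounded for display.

x=20.866810 y=0.796706

topology: single-mesh involute geometry — m = 1.102, N = 36
pitch radius r_p = m·N/2 = 1.102·36/2 = 19.836000
base radius r_b = r_p·cos α = 19.836000·cos 20.245° = 18.610562
roll angle φ = 29.159° = 0.50892056 rad
x = r_b·(cos φ + φ·sin φ) = 20.866810
y = r_b·(sin φ − φ·cos φ) = 0.796706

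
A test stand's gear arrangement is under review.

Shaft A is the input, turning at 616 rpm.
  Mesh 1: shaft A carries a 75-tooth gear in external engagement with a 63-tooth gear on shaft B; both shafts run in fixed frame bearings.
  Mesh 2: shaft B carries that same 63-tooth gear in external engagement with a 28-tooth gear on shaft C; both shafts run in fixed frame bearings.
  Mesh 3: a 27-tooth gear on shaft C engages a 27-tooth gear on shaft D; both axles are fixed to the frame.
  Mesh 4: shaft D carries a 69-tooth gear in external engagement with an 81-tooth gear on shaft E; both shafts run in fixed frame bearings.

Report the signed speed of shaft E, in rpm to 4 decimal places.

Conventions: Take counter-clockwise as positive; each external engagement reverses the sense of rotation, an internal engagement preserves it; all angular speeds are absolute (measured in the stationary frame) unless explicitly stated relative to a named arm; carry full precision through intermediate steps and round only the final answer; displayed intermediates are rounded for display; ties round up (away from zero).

+1405.5556 rpm

4-mesh fixed-axis compound train (all bearings frame-fixed)
mesh 1 [75T→63T]: ω = 616.0000×75/63 = 733.3333 rpm, sense flips to −
mesh 2 [63T→28T]: ω = 733.3333×63/28 = 1650.0000 rpm, sense flips to +
mesh 3 [27T→27T]: ω = 1650.0000×27/27 = 1650.0000 rpm, sense flips to −
mesh 4 [69T→81T]: ω = 1650.0000×69/81 = 1405.5556 rpm, sense flips to +
signed output speed = +1405.5556 rpm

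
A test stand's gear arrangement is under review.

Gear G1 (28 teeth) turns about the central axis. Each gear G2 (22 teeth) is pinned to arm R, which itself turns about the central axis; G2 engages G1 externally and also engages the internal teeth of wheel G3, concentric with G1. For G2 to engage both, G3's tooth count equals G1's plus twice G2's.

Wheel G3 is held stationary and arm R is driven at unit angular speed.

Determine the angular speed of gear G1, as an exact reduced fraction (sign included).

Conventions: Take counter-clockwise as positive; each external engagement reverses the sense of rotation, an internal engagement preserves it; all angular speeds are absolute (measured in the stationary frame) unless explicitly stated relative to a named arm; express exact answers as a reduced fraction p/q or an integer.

25/7

topology: planetary set — G1 28T / G2 22T / G3 72T, arm = carrier (Willis)
ring teeth: 28 + 2·22 = 72
28(ω_sun−ω_arm) = −72(ω_ring−ω_arm),  ω_ring = 0, ω_arm = 1
ω_sun = 1 − (72/28)(0−1) = 25/7
exact speed ratio = 25/7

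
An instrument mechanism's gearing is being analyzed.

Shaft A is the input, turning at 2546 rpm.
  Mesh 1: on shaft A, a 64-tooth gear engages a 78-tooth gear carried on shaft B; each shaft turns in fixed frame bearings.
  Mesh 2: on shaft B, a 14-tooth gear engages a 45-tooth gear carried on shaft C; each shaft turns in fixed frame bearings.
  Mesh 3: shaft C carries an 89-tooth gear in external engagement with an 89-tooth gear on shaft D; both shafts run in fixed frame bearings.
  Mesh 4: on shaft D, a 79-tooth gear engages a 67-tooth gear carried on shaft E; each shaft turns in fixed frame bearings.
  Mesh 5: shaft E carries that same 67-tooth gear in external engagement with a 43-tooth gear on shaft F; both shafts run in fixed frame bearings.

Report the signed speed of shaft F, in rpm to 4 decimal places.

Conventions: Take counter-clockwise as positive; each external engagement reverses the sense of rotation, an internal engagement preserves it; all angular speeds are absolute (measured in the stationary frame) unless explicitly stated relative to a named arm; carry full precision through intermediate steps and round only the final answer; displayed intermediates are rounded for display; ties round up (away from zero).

-1194.0374 rpm

class = fixed-axis compound train [5 meshes; 5 ratios multiply, 5 sense flips]
mesh 1 [64T→78T]: ω = 2546.0000×64/78 = 2089.0256 rpm, sense flips to −
mesh 2 [14T→45T]: ω = 2089.0256×14/45 = 649.9191 rpm, sense flips to +
mesh 3 [89T→89T]: ω = 649.9191×89/89 = 649.9191 rpm, sense flips to −
mesh 4 [79T→67T]: ω = 649.9191×79/67 = 766.3225 rpm, sense flips to +
mesh 5 [67T→43T]: ω = 766.3225×67/43 = 1194.0374 rpm, sense flips to −
signed output speed = -1194.0374 rpm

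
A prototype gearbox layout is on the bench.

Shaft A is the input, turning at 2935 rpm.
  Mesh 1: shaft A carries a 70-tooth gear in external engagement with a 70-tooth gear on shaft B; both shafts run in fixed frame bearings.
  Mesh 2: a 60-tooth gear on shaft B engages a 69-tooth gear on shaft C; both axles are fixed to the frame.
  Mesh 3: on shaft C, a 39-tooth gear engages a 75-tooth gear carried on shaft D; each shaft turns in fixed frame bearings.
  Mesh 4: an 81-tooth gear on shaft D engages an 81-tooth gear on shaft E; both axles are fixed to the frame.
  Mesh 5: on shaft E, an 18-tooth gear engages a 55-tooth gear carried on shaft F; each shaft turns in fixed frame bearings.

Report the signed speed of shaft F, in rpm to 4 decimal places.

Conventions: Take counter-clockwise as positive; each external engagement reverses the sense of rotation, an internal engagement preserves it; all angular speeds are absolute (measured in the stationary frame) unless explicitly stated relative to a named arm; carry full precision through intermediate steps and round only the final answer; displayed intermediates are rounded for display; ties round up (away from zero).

topology: fixed-axis compound train — 5 meshes, A→F
mesh 1 [70T→70T]: ω = 2935.0000×70/70 = 2935.0000 rpm, sense flips to −
mesh 2 [60T→69T]: ω = 2935.0000×60/69 = 2552.1739 rpm, sense flips to +
mesh 3 [39T→75T]: ω = 2552.1739×39/75 = 1327.1304 rpm, sense flips to −
mesh 4 [81T→81T]: ω = 1327.1304×81/81 = 1327.1304 rpm, sense flips to +
mesh 5 [18T→55T]: ω = 1327.1304×18/55 = 434.3336 rpm, sense flips to −
signed output speed = -434.3336 rpm

-434.3336 rpm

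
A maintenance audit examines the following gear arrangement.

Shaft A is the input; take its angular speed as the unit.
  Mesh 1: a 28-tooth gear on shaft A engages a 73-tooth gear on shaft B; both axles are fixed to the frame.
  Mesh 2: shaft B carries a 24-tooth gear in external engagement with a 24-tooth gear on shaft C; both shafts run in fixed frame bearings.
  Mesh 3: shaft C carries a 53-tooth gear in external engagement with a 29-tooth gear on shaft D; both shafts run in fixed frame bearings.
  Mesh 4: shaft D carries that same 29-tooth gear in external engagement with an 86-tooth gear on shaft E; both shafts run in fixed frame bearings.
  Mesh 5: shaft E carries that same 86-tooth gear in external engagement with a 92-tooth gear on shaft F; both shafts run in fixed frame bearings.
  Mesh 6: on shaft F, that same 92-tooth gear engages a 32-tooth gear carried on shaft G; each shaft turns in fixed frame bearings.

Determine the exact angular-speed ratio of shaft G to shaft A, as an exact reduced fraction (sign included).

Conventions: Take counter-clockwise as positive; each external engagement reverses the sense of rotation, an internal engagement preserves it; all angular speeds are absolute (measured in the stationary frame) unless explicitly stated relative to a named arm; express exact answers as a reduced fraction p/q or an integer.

class = fixed-axis compound train [6 meshes; 6 ratios multiply, 6 sense flips]
mesh 1 [28T→73T]: running ratio 28/73, sense −
mesh 2 [24T→24T]: running ratio 28/73, sense +
mesh 3 [53T→29T]: running ratio 1484/2117, sense −
mesh 4 [29T→86T]: running ratio 742/3139, sense +
mesh 5 [86T→92T]: running ratio 371/1679, sense −
mesh 6 [92T→32T]: running ratio 371/584, sense +
ω_out/ω_in = 371/584

371/584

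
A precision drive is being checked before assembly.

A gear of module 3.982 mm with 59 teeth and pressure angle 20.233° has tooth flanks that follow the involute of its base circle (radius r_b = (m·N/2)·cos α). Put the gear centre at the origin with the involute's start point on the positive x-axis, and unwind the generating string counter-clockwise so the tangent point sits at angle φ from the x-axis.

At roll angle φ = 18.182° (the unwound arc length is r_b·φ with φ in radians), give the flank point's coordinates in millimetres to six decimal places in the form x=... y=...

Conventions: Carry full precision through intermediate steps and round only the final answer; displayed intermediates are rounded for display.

class = single-mesh tooth geometry [base-circle involute, m = 3.982, 59T]
pitch radius r_p = m·N/2 = 3.982·59/2 = 117.469000
base radius r_b = r_p·cos α = 117.469000·cos 20.233° = 110.220457
roll angle φ = 18.182° = 0.31733576 rad
x = r_b·(cos φ + φ·sin φ) = 115.631229
y = r_b·(sin φ − φ·cos φ) = 1.162300

x=115.631229 y=1.162300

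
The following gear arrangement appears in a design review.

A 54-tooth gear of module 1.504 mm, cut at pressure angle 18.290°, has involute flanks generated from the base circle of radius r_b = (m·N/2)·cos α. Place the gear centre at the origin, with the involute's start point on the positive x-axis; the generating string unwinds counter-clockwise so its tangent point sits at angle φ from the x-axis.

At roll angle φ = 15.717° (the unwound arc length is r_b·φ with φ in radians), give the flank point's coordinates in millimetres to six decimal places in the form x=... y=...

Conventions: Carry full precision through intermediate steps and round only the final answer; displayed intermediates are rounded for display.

class = single-mesh tooth geometry [base-circle involute, m = 1.504, 54T]
pitch radius r_p = m·N/2 = 1.504·54/2 = 40.608000
base radius r_b = r_p·cos α = 40.608000·cos 18.290° = 38.556495
roll angle φ = 15.717° = 0.27431340 rad
x = r_b·(cos φ + φ·sin φ) = 39.979965
y = r_b·(sin φ − φ·cos φ) = 0.263297

x=39.979965 y=0.263297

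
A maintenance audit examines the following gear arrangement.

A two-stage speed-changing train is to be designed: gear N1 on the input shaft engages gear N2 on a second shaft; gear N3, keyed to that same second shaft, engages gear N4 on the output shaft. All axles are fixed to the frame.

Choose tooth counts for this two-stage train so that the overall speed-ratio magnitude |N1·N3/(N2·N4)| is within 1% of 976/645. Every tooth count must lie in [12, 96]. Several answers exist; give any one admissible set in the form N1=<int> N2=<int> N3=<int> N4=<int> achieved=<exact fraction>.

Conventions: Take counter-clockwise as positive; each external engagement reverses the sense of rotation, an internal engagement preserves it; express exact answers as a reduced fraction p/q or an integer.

2-stage fixed-axis compound train for ratio 976/645
target = 976/645 in lowest terms: an exact hit needs N1·N3 = k·976 and N2·N4 = k·645 for one integer k, every count in [12, 96]; additionally prefer no 1:1 stage (N1 ≠ N2, N3 ≠ N4)
k = 1: N1·N3 = 976 = 16·61, N2·N4 = 645 = 15·43
achieved = 16·61/(15·43) = 976/645; |achieved − target| = 0 ≤ 244/16125 ✓

N1=16 N2=15 N3=61 N4=43 achieved=976/645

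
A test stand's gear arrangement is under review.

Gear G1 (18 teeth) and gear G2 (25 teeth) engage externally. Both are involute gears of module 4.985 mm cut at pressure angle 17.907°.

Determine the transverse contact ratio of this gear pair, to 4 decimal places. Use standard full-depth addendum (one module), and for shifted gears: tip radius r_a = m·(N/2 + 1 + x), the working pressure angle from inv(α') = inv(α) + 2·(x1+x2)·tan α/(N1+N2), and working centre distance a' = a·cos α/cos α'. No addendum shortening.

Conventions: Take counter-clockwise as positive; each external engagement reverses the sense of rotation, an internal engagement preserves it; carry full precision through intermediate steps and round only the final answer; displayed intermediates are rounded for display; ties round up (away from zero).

1.6517

topology: single-mesh involute geometry — m = 4.985, 18T/25T pair
base radii: r_b1 = 42.691598, r_b2 = 59.293886
tip radii: r_a1 = 49.850000, r_a2 = 67.297500
no profile shift: α' = α, a' = a
action lengths: √(r_a1²−r_b1²) = 25.738103, √(r_a2²−r_b2²) = 31.830624
base pitch p_b = π·m·cos α = 14.902179
CR = (25.738103 + 31.830624 − 107.177500·sin 17.90700°)/14.902179 = 1.651742
contact ratio ≈ 1.6517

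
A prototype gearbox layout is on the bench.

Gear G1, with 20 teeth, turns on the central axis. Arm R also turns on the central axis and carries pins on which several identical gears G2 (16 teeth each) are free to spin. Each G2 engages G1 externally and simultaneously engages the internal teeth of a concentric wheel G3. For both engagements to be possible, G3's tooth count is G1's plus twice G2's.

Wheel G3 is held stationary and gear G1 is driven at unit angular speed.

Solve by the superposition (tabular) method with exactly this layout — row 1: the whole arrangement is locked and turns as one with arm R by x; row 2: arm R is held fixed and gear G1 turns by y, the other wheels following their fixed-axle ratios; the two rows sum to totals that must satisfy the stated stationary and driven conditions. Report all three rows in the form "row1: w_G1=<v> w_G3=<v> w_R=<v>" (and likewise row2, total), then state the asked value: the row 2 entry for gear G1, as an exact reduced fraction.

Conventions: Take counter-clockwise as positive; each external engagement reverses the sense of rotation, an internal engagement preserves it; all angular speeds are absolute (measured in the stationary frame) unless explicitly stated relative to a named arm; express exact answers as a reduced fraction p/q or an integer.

row1: w_G1=5/18 w_G3=5/18 w_R=5/18
row2: w_G1=13/18 w_G3=-5/18 w_R=0
total: w_G1=1 w_G3=0 w_R=5/18
asked value: 13/18

planetary set (20T centre, 16T on arm, 52T internal) — Willis relation
row 1 — lock + rotate with arm: ω_sun = ω_ring = ω_arm = x
superposition row 2 [arm held]: sun y, ring −(20/52)·y, arm 0
boundary: total ω_ring = x − (20/52)·y = 0 and total ω_sun = x + y = 1  ⇒  y = 13/18, x = 5/18
row 2 ring = −(20/52)·13/18 = -5/18
totals (row 1 + row 2): sun 5/18 + 13/18 = 1, ring 5/18 + (-5/18) = 0, arm 5/18 + 0 = 5/18
asked cell (row2, sun) = 13/18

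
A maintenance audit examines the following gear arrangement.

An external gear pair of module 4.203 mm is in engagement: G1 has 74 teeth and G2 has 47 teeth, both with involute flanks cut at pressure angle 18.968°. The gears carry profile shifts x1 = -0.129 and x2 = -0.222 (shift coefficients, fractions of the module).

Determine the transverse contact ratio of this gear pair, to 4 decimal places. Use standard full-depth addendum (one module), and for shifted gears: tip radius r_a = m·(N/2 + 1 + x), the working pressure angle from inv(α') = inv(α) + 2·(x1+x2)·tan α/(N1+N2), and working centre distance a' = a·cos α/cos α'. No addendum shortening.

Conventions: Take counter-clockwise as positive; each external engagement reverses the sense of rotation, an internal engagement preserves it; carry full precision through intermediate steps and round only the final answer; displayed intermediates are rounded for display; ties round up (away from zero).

single-mesh involute tooth geometry (74T engaging 47T at module 4.203)
base radii: r_b1 = 147.066793, r_b2 = 93.407287
tip radii: r_a1 = 159.171813, r_a2 = 102.040434
inv(α') = inv(18.968°) + 2·(-0.129-0.222)·tan α/(74+47) = 0.01065491  ⇒  α' = 17.94254°
a' = a·cos α / cos α' = 254.2815·cos 18.968°/cos 17.94254° = 252.767172
action lengths: √(r_a1²−r_b1²) = 60.885338, √(r_a2²−r_b2²) = 41.077108
base pitch p_b = π·m·cos α = 12.487134
CR = (60.885338 + 41.077108 − 252.767172·sin 17.94254°)/12.487134 = 1.929524
contact ratio ≈ 1.9295

1.9295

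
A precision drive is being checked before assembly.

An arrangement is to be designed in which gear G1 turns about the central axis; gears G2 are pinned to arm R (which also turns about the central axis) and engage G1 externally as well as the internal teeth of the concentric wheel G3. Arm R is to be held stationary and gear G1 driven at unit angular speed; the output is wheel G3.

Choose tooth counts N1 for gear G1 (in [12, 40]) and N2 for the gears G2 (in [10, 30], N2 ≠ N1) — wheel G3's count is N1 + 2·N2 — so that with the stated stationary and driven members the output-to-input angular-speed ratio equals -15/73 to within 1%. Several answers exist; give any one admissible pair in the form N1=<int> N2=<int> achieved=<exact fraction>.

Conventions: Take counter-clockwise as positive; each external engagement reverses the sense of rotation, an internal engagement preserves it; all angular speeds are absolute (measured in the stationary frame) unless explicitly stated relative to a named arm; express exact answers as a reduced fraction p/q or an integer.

N1=15 N2=29 achieved=-15/73

design class (target -15/73): planetary set
Willis with ω_arm = 0: ω_ring/ω_sun = −N1/N3; set equal to -15/73  ⇒  N3/N1 = −1/(-15/73) = 73/15
N3 = N1 + 2·N2  ⇒  N2/N1 = (N3/N1 − 1)/2 = (73/15 − 1)/2 = 29/15
smallest multiple with N1 ≥ 12 and N2 ≥ 10: k = 1  ⇒  N1 = 1·15 = 15, N2 = 1·29 = 29 (N1 ≤ 40, N2 ≤ 30, N2 ≠ N1 ✓), N3 = 15 + 2·29 = 73
check: −N1/N3 with N1 = 15, N3 = 73 gives -15/73; |achieved − target| = 0 ≤ 3/1460 ✓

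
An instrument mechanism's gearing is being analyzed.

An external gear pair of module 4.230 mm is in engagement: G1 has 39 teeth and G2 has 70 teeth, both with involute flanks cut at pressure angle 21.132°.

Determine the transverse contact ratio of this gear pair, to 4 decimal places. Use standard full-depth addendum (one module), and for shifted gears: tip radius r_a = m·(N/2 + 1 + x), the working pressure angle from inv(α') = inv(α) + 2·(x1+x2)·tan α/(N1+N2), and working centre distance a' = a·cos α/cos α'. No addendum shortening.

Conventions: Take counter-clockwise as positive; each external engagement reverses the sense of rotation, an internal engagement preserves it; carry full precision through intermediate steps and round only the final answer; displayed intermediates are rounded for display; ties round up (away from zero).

class = single-mesh tooth geometry [involute pair 39T × 70T, m = 4.230]
base radii: r_b1 = 76.938076, r_b2 = 138.093982
tip radii: r_a1 = 86.715000, r_a2 = 152.280000
no profile shift: α' = α, a' = a
action lengths: √(r_a1²−r_b1²) = 40.000296, √(r_a2²−r_b2²) = 64.181387
base pitch p_b = π·m·cos α = 12.395287
CR = (40.000296 + 64.181387 − 230.535000·sin 21.13200°)/12.395287 = 1.699816
contact ratio ≈ 1.6998

1.6998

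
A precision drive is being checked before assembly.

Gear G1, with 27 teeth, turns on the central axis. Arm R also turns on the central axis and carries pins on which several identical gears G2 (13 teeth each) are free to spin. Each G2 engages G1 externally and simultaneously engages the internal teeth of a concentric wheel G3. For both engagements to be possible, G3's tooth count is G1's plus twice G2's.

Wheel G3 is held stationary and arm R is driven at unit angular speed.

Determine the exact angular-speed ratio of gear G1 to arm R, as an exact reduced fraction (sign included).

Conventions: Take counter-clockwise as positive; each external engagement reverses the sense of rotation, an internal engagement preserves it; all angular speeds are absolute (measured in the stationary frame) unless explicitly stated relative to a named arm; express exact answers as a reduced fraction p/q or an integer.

recognized (axles ride arm R): planetary set, 27/13/53 teeth
ring teeth: 27 + 2·13 = 53
27(ω_sun−ω_arm) = −53(ω_ring−ω_arm),  ω_ring = 0, ω_arm = 1
ω_sun = 1 − (53/27)(0−1) = 80/27
ω_out/ω_in = 80/27

80/27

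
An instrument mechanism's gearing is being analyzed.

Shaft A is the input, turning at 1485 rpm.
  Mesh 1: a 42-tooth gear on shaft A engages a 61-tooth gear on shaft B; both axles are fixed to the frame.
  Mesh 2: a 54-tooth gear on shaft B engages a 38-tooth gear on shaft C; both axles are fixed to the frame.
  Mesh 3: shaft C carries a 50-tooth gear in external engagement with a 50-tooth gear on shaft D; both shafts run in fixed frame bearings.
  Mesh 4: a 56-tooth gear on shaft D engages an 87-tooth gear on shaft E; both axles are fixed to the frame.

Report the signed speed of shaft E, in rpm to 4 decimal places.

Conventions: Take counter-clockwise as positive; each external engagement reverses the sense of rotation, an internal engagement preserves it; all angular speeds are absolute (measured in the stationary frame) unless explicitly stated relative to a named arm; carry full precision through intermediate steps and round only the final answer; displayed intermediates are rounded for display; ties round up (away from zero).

+935.2438 rpm

topology: fixed-axis compound train — 4 meshes, A→E
mesh 1 [42T→61T]: ω = 1485.0000×42/61 = 1022.4590 rpm, sense flips to −
mesh 2 [54T→38T]: ω = 1022.4590×54/38 = 1452.9681 rpm, sense flips to +
mesh 3 [50T→50T]: ω = 1452.9681×50/50 = 1452.9681 rpm, sense flips to −
mesh 4 [56T→87T]: ω = 1452.9681×56/87 = 935.2438 rpm, sense flips to +
signed output speed = +935.2438 rpm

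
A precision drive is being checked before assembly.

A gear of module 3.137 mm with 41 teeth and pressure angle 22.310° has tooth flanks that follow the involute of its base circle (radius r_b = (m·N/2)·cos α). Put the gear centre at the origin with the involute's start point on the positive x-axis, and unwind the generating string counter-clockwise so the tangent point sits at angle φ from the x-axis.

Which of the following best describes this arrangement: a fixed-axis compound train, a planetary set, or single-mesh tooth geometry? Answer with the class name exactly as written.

single-mesh tooth geometry

recognized (one wheel, involute flank): single-mesh tooth geometry, m = 3.137, N = 41
classification: single-mesh tooth geometry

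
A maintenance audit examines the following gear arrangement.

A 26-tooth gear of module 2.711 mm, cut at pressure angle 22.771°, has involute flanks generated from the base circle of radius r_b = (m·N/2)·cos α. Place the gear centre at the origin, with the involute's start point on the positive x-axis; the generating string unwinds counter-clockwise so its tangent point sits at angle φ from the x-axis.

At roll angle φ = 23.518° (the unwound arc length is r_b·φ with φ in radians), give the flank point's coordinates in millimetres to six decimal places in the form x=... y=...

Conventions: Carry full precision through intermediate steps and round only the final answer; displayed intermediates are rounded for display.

x=35.119419 y=0.736561

single-mesh involute tooth geometry (26T wheel at module 2.711)
pitch radius r_p = m·N/2 = 2.711·26/2 = 35.243000
base radius r_b = r_p·cos α = 35.243000·cos 22.771° = 32.496131
roll angle φ = 23.518° = 0.41046653 rad
x = r_b·(cos φ + φ·sin φ) = 35.119419
y = r_b·(sin φ − φ·cos φ) = 0.736561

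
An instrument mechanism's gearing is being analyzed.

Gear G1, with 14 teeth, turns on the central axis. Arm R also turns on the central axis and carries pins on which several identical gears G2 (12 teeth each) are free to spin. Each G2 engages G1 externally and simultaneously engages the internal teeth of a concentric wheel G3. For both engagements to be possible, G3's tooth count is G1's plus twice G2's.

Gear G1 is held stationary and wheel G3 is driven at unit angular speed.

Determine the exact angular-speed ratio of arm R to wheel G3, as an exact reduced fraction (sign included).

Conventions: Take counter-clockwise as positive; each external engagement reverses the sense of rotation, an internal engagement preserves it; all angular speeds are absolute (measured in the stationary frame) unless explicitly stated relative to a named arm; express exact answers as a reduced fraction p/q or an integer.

recognized (axles ride arm R): planetary set, 14/12/38 teeth
ring teeth: 14 + 2·12 = 38
14(ω_sun−ω_arm) = −38(ω_ring−ω_arm),  ω_sun = 0, ω_ring = 1
14(0−ω_arm) = −38(1−ω_arm)  ⇒  52·ω_arm = 38  ⇒  ω_arm = 19/26
ω_out/ω_in = 19/26

19/26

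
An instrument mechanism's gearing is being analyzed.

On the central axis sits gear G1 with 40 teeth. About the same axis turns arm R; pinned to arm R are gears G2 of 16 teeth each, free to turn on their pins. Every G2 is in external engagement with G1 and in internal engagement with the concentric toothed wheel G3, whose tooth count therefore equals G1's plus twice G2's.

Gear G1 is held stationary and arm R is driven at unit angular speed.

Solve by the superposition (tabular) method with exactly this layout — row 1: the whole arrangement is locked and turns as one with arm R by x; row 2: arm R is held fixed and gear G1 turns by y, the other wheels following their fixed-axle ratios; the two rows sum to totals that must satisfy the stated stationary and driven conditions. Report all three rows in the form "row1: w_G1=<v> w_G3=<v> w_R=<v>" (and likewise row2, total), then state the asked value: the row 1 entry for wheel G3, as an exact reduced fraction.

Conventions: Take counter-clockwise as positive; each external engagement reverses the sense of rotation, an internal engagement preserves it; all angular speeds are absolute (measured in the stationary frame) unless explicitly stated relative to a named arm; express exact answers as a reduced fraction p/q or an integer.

row1: w_G1=1 w_G3=1 w_R=1
row2: w_G1=-1 w_G3=5/9 w_R=0
total: w_G1=0 w_G3=14/9 w_R=1
asked value: 1

class = planetary set [G3 = 40+2·16 = 72; Willis about the carrier]
row 1 (train locked, turned with arm): all members turn x
row 2 — arm fixed, fixed-axis ratios: sun y, ring −(40/72)·y, arm 0
boundary: total ω_sun = x + y = 0 and total ω_arm = x = 1  ⇒  y = -1, x = 1
row 2 ring = −(40/72)·(-1) = 5/9
totals (row 1 + row 2): sun 1 + (-1) = 0, ring 1 + 5/9 = 14/9, arm 1 + 0 = 1
asked cell (row1, ring) = 1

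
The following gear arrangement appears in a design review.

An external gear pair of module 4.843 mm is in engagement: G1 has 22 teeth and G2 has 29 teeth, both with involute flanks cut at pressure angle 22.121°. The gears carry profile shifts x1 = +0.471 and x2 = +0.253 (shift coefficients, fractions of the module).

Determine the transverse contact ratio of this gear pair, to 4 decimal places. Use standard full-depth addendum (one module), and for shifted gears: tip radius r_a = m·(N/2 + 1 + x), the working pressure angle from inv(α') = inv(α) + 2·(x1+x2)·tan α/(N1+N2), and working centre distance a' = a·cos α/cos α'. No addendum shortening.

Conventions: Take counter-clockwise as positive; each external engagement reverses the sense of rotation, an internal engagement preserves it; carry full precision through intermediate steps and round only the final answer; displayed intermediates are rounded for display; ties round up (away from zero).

1.4251

class = single-mesh tooth geometry [involute pair 22T × 29T, m = 4.843]
base radii: r_b1 = 49.351610, r_b2 = 65.054396
tip radii: r_a1 = 60.397053, r_a2 = 76.291779
inv(α') = inv(22.121°) + 2·(+0.471+0.253)·tan α/(22+29) = 0.03194161  ⇒  α' = 25.50630°
a' = a·cos α / cos α' = 123.4965·cos 22.121°/cos 25.50630° = 126.760332
action lengths: √(r_a1²−r_b1²) = 34.816987, √(r_a2²−r_b2²) = 39.854249
base pitch p_b = π·m·cos α = 14.094787
CR = (34.816987 + 39.854249 − 126.760332·sin 25.50630°)/14.094787 = 1.425131
contact ratio ≈ 1.4251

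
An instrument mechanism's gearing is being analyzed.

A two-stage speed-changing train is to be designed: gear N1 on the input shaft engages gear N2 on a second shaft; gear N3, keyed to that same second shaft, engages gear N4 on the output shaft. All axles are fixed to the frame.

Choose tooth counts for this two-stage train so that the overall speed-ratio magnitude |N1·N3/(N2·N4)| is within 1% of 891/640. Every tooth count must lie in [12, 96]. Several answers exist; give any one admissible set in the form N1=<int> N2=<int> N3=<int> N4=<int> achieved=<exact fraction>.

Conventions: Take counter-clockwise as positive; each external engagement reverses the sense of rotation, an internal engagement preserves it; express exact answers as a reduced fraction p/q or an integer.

N1=27 N2=16 N3=33 N4=40 achieved=891/640

design class (target 891/640): fixed-axis compound train
target = 891/640 in lowest terms: an exact hit needs N1·N3 = k·891 and N2·N4 = k·640 for one integer k, every count in [12, 96]; additionally prefer no 1:1 stage (N1 ≠ N2, N3 ≠ N4)
k = 1: N1·N3 = 891 = 27·33, N2·N4 = 640 = 16·40
achieved = 27·33/(16·40) = 891/640; |achieved − target| = 0 ≤ 891/64000 ✓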